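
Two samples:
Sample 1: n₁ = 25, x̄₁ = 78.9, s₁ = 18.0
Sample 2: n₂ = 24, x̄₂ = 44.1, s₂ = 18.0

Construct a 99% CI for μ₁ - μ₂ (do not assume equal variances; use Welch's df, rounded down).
(20.98, 48.62)

Difference: x̄₁ - x̄₂ = 34.80
SE = √(s₁²/n₁ + s₂²/n₂) = √(18.0²/25 + 18.0²/24) = 5.1439
df = 46.92 → 46 (Welch–Satterthwaite, rounded down)
t* = 2.687

CI: 34.80 ± 2.687 · 5.1439 = 34.80 ± 13.82 = (20.98, 48.62)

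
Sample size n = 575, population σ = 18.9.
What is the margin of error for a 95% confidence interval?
Margin of error = 1.54

Margin of error = z* · σ/√n
= 1.960 · 18.9/√575
= 1.960 · 18.9/23.9792
= 1.54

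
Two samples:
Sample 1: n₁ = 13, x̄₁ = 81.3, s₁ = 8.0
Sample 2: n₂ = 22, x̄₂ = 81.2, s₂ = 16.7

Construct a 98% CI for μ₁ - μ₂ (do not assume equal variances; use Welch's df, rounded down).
(-10.17, 10.37)

Difference: x̄₁ - x̄₂ = 0.10
SE = √(s₁²/n₁ + s₂²/n₂) = √(8.0²/13 + 16.7²/22) = 4.1952
df = 32.03 → 32 (Welch–Satterthwaite, rounded down)
t* = 2.449

CI: 0.10 ± 2.449 · 4.1952 = 0.10 ± 10.27 = (-10.17, 10.37)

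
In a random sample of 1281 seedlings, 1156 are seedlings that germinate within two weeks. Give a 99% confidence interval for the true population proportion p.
(0.881, 0.924)

Proportion CI:
p̂ = 1156/1281 = 0.90242
SE = √(p̂(1-p̂)/n) = √(0.90242 · 0.09758 / 1281) = 0.00829

z* = 2.576
Margin = z* · SE = 2.576 · 0.00829 = 0.0214

CI: 0.90242 ± 0.0214 = (0.881, 0.924)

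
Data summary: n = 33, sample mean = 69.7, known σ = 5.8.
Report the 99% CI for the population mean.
(67.10, 72.30)

z-interval (σ known):
z* = 2.576 for 99% confidence

Margin of error = z* · σ/√n = 2.576 · 5.8/√33 = 2.60

CI: (69.7 - 2.60, 69.7 + 2.60) = (67.10, 72.30)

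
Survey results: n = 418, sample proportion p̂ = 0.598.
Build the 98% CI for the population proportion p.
(0.542, 0.654)

Proportion CI:
SE = √(p̂(1-p̂)/n) = √(0.598 · 0.402 / 418) = 0.02398

z* = 2.326
Margin = z* · SE = 2.326 · 0.02398 = 0.0558

CI: 0.598 ± 0.0558 = (0.542, 0.654)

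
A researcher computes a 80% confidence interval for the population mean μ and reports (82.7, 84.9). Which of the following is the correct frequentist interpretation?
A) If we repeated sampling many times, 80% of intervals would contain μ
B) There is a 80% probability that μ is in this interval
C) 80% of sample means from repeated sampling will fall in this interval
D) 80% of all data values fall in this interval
A

A) Correct — this is the frequentist long-run coverage interpretation.
B) Wrong — μ is fixed; the randomness lives in the interval, not in μ.
C) Wrong — coverage applies to intervals containing μ, not to future x̄ values.
D) Wrong — a CI is about the parameter μ, not individual data values.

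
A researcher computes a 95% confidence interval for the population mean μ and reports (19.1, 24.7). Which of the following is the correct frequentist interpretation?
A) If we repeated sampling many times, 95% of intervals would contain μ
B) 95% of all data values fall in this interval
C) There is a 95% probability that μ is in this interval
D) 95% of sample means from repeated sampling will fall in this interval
A

A) Correct — this is the frequentist long-run coverage interpretation.
B) Wrong — a CI is about the parameter μ, not individual data values.
C) Wrong — μ is fixed; the randomness lives in the interval, not in μ.
D) Wrong — coverage applies to intervals containing μ, not to future x̄ values.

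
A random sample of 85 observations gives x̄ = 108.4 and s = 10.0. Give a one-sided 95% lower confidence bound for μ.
μ ≥ 106.60

Lower bound (one-sided):
t* = 1.663 (one-sided for 95%)
Lower bound = x̄ - t* · s/√n = 108.4 - 1.663 · 10.0/√85 = 106.60

We are 95% confident that μ ≥ 106.60.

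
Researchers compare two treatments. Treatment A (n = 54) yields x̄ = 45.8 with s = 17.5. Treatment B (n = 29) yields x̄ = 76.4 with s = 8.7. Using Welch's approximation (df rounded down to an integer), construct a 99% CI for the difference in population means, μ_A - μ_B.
(-38.19, -23.01)

Difference: x̄₁ - x̄₂ = -30.60
SE = √(s₁²/n₁ + s₂²/n₂) = √(17.5²/54 + 8.7²/29) = 2.8777
df = 80.67 → 80 (Welch–Satterthwaite, rounded down)
t* = 2.639

CI: -30.60 ± 2.639 · 2.8777 = -30.60 ± 7.59 = (-38.19, -23.01)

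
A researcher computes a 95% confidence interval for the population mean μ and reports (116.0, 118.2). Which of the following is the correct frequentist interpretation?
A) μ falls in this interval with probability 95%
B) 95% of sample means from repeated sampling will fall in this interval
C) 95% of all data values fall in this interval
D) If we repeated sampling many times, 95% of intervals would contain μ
D

A) Wrong — μ is fixed; the randomness lives in the interval, not in μ.
B) Wrong — coverage applies to intervals containing μ, not to future x̄ values.
C) Wrong — a CI is about the parameter μ, not individual data values.
D) Correct — this is the frequentist long-run coverage interpretation.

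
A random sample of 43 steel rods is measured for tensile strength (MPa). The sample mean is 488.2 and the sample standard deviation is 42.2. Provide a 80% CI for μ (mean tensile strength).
(479.82, 496.58)

t-interval (σ unknown):
df = n - 1 = 42
t* = 1.302 for 80% confidence

Margin of error = t* · s/√n = 1.302 · 42.2/√43 = 8.38

CI: (479.82, 496.58)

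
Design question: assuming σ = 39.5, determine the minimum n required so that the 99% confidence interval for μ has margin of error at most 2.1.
n ≥ 2348

For margin E ≤ 2.1:
n ≥ (z* · σ / E)²
n ≥ (2.576 · 39.5 / 2.1)²
n ≥ 2347.73

Minimum n = 2348 (rounding up)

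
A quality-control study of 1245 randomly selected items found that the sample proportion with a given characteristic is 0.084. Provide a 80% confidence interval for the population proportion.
(0.074, 0.094)

Proportion CI:
SE = √(p̂(1-p̂)/n) = √(0.084 · 0.916 / 1245) = 0.00786

z* = 1.282
Margin = z* · SE = 1.282 · 0.00786 = 0.0101

CI: 0.084 ± 0.0101 = (0.074, 0.094)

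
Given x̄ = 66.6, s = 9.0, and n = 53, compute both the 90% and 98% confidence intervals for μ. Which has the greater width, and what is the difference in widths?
98% CI is wider by 1.79

df = 52
90% CI: t* = 1.675, (64.53, 68.67), width = 2 · t* · s/√n = 4.14
98% CI: t* = 2.400, (63.63, 69.57), width = 2 · t* · s/√n = 5.93

The 98% CI is wider by 5.93 - 4.14 = 1.79.
Higher confidence requires a wider interval.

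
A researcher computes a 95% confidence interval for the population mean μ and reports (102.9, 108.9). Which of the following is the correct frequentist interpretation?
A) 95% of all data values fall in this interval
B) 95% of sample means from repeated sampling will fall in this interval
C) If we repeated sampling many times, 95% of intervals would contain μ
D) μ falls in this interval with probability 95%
C

A) Wrong — a CI is about the parameter μ, not individual data values.
B) Wrong — coverage applies to intervals containing μ, not to future x̄ values.
C) Correct — this is the frequentist long-run coverage interpretation.
D) Wrong — μ is fixed; the randomness lives in the interval, not in μ.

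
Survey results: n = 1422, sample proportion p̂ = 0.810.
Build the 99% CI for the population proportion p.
(0.783, 0.837)

Proportion CI:
SE = √(p̂(1-p̂)/n) = √(0.810 · 0.190 / 1422) = 0.01040

z* = 2.576
Margin = z* · SE = 2.576 · 0.01040 = 0.0268

CI: 0.810 ± 0.0268 = (0.783, 0.837)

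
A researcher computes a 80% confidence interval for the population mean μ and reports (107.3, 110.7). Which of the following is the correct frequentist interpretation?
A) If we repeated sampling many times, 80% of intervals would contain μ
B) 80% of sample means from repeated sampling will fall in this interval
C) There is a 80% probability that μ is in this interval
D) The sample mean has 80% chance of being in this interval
A

A) Correct — this is the frequentist long-run coverage interpretation.
B) Wrong — coverage applies to intervals containing μ, not to future x̄ values.
C) Wrong — μ is fixed; the randomness lives in the interval, not in μ.
D) Wrong — x̄ is observed and sits in the interval by construction.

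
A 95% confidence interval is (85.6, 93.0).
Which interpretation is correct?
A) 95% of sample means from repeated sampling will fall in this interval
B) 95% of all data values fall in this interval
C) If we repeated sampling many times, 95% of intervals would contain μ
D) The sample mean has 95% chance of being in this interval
C

A) Wrong — coverage applies to intervals containing μ, not to future x̄ values.
B) Wrong — a CI is about the parameter μ, not individual data values.
C) Correct — this is the frequentist long-run coverage interpretation.
D) Wrong — x̄ is observed and sits in the interval by construction.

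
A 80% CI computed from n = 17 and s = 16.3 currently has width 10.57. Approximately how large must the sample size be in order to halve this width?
n ≈ 68

CI width ∝ 1/√n
To reduce width by factor 2, need √n to grow by 2 → need 2² = 4 times as many samples.

Current: n = 17, width = 10.57
New: n = 68, width ≈ 5.12

Width reduced by factor of 10.57/5.12 = 2.06.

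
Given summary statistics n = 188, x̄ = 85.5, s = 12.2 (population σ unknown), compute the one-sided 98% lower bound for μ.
μ ≥ 83.66

Lower bound (one-sided):
t* = 2.068 (one-sided for 98%)
Lower bound = x̄ - t* · s/√n = 85.5 - 2.068 · 12.2/√188 = 83.66

We are 98% confident that μ ≥ 83.66.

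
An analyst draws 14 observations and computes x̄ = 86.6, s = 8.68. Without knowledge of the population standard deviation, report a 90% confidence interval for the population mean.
(82.49, 90.71)

t-interval (σ unknown):
df = n - 1 = 13
t* = 1.771 for 90% confidence

Margin of error = t* · s/√n = 1.771 · 8.68/√14 = 4.11

CI: (82.49, 90.71)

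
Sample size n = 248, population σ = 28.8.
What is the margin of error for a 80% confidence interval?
Margin of error = 2.34

Margin of error = z* · σ/√n
= 1.282 · 28.8/√248
= 1.282 · 28.8/15.7480
= 2.34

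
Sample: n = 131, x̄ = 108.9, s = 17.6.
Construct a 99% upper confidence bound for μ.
μ ≤ 112.52

Upper bound (one-sided):
t* = 2.355 (one-sided for 99%)
Upper bound = x̄ + t* · s/√n = 108.9 + 2.355 · 17.6/√131 = 112.52

We are 99% confident that μ ≤ 112.52.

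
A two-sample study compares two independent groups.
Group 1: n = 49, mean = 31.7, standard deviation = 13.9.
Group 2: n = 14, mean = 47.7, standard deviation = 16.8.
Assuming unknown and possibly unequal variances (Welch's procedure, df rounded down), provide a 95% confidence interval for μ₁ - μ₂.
(-26.31, -5.69)

Difference: x̄₁ - x̄₂ = -16.00
SE = √(s₁²/n₁ + s₂²/n₂) = √(13.9²/49 + 16.8²/14) = 4.9095
df = 18.39 → 18 (Welch–Satterthwaite, rounded down)
t* = 2.101

CI: -16.00 ± 2.101 · 4.9095 = -16.00 ± 10.31 = (-26.31, -5.69)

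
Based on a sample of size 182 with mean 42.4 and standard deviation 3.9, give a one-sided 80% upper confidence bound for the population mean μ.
μ ≤ 42.64

Upper bound (one-sided):
t* = 0.844 (one-sided for 80%)
Upper bound = x̄ + t* · s/√n = 42.4 + 0.844 · 3.9/√182 = 42.64

We are 80% confident that μ ≤ 42.64.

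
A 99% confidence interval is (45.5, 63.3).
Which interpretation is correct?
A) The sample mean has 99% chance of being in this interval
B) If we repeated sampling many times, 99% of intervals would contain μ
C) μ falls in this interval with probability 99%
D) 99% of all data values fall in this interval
B

A) Wrong — x̄ is observed and sits in the interval by construction.
B) Correct — this is the frequentist long-run coverage interpretation.
C) Wrong — μ is fixed; the randomness lives in the interval, not in μ.
D) Wrong — a CI is about the parameter μ, not individual data values.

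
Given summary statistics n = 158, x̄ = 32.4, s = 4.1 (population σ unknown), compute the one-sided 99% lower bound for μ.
μ ≥ 31.63

Lower bound (one-sided):
t* = 2.350 (one-sided for 99%)
Lower bound = x̄ - t* · s/√n = 32.4 - 2.350 · 4.1/√158 = 31.63

We are 99% confident that μ ≥ 31.63.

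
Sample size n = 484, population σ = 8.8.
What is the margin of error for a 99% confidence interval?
Margin of error = 1.03

Margin of error = z* · σ/√n
= 2.576 · 8.8/√484
= 2.576 · 8.8/22.0000
= 1.03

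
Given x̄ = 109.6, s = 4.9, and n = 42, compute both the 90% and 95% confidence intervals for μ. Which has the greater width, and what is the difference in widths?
95% CI is wider by 0.51

df = 41
90% CI: t* = 1.683, (108.33, 110.87), width = 2 · t* · s/√n = 2.54
95% CI: t* = 2.020, (108.07, 111.13), width = 2 · t* · s/√n = 3.05

The 95% CI is wider by 3.05 - 2.54 = 0.51.
Higher confidence requires a wider interval.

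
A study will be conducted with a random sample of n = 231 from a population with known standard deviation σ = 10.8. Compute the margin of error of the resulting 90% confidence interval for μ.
Margin of error = 1.17

Margin of error = z* · σ/√n
= 1.645 · 10.8/√231
= 1.645 · 10.8/15.1987
= 1.17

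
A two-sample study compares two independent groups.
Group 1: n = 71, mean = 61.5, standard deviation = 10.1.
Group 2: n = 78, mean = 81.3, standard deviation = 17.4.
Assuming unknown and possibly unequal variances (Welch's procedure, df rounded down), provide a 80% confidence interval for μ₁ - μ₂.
(-22.77, -16.83)

Difference: x̄₁ - x̄₂ = -19.80
SE = √(s₁²/n₁ + s₂²/n₂) = √(10.1²/71 + 17.4²/78) = 2.3061
df = 125.62 → 125 (Welch–Satterthwaite, rounded down)
t* = 1.288

CI: -19.80 ± 1.288 · 2.3061 = -19.80 ± 2.97 = (-22.77, -16.83)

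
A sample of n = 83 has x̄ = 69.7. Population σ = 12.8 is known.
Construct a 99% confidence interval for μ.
(66.08, 73.32)

z-interval (σ known):
z* = 2.576 for 99% confidence

Margin of error = z* · σ/√n = 2.576 · 12.8/√83 = 3.62

CI: (69.7 - 3.62, 69.7 + 3.62) = (66.08, 73.32)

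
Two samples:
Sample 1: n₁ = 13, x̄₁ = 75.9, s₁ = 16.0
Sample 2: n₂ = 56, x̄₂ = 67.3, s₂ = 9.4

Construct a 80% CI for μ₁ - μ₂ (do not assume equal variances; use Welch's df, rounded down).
(2.37, 14.83)

Difference: x̄₁ - x̄₂ = 8.60
SE = √(s₁²/n₁ + s₂²/n₂) = √(16.0²/13 + 9.4²/56) = 4.6120
df = 13.98 → 13 (Welch–Satterthwaite, rounded down)
t* = 1.350

CI: 8.60 ± 1.350 · 4.6120 = 8.60 ± 6.23 = (2.37, 14.83)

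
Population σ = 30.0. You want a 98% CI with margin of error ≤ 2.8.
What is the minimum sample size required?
n ≥ 622

For margin E ≤ 2.8:
n ≥ (z* · σ / E)²
n ≥ (2.326 · 30.0 / 2.8)²
n ≥ 621.08

Minimum n = 622 (rounding up)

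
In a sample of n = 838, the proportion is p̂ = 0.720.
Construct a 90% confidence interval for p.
(0.694, 0.746)

Proportion CI:
SE = √(p̂(1-p̂)/n) = √(0.720 · 0.280 / 838) = 0.01551

z* = 1.645
Margin = z* · SE = 1.645 · 0.01551 = 0.0255

CI: 0.720 ± 0.0255 = (0.694, 0.746)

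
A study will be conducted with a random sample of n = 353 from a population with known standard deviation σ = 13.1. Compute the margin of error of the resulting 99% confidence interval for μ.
Margin of error = 1.80

Margin of error = z* · σ/√n
= 2.576 · 13.1/√353
= 2.576 · 13.1/18.7883
= 1.80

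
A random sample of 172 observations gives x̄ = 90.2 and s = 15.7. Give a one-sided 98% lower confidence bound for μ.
μ ≥ 87.72

Lower bound (one-sided):
t* = 2.070 (one-sided for 98%)
Lower bound = x̄ - t* · s/√n = 90.2 - 2.070 · 15.7/√172 = 87.72

We are 98% confident that μ ≥ 87.72.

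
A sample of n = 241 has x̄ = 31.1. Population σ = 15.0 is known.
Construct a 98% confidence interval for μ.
(28.85, 33.35)

z-interval (σ known):
z* = 2.326 for 98% confidence

Margin of error = z* · σ/√n = 2.326 · 15.0/√241 = 2.25

CI: (31.1 - 2.25, 31.1 + 2.25) = (28.85, 33.35)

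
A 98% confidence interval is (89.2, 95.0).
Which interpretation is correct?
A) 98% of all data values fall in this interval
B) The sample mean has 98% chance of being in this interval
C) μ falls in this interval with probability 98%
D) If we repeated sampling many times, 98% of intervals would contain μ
D

A) Wrong — a CI is about the parameter μ, not individual data values.
B) Wrong — x̄ is observed and sits in the interval by construction.
C) Wrong — μ is fixed; the randomness lives in the interval, not in μ.
D) Correct — this is the frequentist long-run coverage interpretation.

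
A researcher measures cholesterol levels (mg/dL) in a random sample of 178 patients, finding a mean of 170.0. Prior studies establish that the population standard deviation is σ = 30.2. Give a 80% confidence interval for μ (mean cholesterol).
(167.10, 172.90)

z-interval (σ known):
z* = 1.282 for 80% confidence

Margin of error = z* · σ/√n = 1.282 · 30.2/√178 = 2.90

CI: (170.0 - 2.90, 170.0 + 2.90) = (167.10, 172.90)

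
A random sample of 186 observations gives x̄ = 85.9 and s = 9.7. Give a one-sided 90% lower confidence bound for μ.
μ ≥ 84.99

Lower bound (one-sided):
t* = 1.286 (one-sided for 90%)
Lower bound = x̄ - t* · s/√n = 85.9 - 1.286 · 9.7/√186 = 84.99

We are 90% confident that μ ≥ 84.99.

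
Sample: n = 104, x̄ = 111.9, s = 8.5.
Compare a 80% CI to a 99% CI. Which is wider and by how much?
99% CI is wider by 2.22

df = 103
80% CI: t* = 1.290, (110.82, 112.98), width = 2 · t* · s/√n = 2.15
99% CI: t* = 2.624, (109.71, 114.09), width = 2 · t* · s/√n = 4.37

The 99% CI is wider by 4.37 - 2.15 = 2.22.
Higher confidence requires a wider interval.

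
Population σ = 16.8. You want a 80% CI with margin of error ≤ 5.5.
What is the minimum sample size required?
n ≥ 16

For margin E ≤ 5.5:
n ≥ (z* · σ / E)²
n ≥ (1.282 · 16.8 / 5.5)²
n ≥ 15.33

Minimum n = 16 (rounding up)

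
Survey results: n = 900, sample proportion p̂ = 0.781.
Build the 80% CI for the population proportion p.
(0.763, 0.799)

Proportion CI:
SE = √(p̂(1-p̂)/n) = √(0.781 · 0.219 / 900) = 0.01379

z* = 1.282
Margin = z* · SE = 1.282 · 0.01379 = 0.0177

CI: 0.781 ± 0.0177 = (0.763, 0.799)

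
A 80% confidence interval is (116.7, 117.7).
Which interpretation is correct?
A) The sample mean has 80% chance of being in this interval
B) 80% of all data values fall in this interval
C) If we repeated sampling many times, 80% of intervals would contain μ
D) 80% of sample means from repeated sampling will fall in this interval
C

A) Wrong — x̄ is observed and sits in the interval by construction.
B) Wrong — a CI is about the parameter μ, not individual data values.
C) Correct — this is the frequentist long-run coverage interpretation.
D) Wrong — coverage applies to intervals containing μ, not to future x̄ values.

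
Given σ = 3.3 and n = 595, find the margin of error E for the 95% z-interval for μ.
Margin of error = 0.27

Margin of error = z* · σ/√n
= 1.960 · 3.3/√595
= 1.960 · 3.3/24.3926
= 0.27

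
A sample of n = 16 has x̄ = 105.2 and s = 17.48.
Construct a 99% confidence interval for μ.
(92.32, 118.08)

t-interval (σ unknown):
df = n - 1 = 15
t* = 2.947 for 99% confidence

Margin of error = t* · s/√n = 2.947 · 17.48/√16 = 12.88

CI: (92.32, 118.08)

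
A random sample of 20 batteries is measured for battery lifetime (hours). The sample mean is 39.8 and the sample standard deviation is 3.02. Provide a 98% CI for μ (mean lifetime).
(38.09, 41.51)

t-interval (σ unknown):
df = n - 1 = 19
t* = 2.539 for 98% confidence

Margin of error = t* · s/√n = 2.539 · 3.02/√20 = 1.71

CI: (38.09, 41.51)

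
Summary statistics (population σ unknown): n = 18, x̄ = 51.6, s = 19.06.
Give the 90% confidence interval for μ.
(43.78, 59.42)

t-interval (σ unknown):
df = n - 1 = 17
t* = 1.740 for 90% confidence

Margin of error = t* · s/√n = 1.740 · 19.06/√18 = 7.82

CI: (43.78, 59.42)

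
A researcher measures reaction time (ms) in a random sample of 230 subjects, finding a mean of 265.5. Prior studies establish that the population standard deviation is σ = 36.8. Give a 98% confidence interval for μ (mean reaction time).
(259.86, 271.14)

z-interval (σ known):
z* = 2.326 for 98% confidence

Margin of error = z* · σ/√n = 2.326 · 36.8/√230 = 5.64

CI: (265.5 - 5.64, 265.5 + 5.64) = (259.86, 271.14)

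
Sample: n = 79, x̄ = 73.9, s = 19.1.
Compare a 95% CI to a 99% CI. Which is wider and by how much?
99% CI is wider by 2.79

df = 78
95% CI: t* = 1.991, (69.62, 78.18), width = 2 · t* · s/√n = 8.56
99% CI: t* = 2.640, (68.23, 79.57), width = 2 · t* · s/√n = 11.35

The 99% CI is wider by 11.35 - 8.56 = 2.79.
Higher confidence requires a wider interval.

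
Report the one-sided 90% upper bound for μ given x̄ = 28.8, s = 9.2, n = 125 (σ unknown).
μ ≤ 29.86

Upper bound (one-sided):
t* = 1.288 (one-sided for 90%)
Upper bound = x̄ + t* · s/√n = 28.8 + 1.288 · 9.2/√125 = 29.86

We are 90% confident that μ ≤ 29.86.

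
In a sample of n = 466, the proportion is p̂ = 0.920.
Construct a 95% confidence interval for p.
(0.895, 0.945)

Proportion CI:
SE = √(p̂(1-p̂)/n) = √(0.920 · 0.080 / 466) = 0.01257

z* = 1.960
Margin = z* · SE = 1.960 · 0.01257 = 0.0246

CI: 0.920 ± 0.0246 = (0.895, 0.945)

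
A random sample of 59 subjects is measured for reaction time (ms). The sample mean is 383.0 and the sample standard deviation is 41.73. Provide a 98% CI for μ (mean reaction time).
(370.00, 396.00)

t-interval (σ unknown):
df = n - 1 = 58
t* = 2.392 for 98% confidence

Margin of error = t* · s/√n = 2.392 · 41.73/√59 = 13.00

CI: (370.00, 396.00)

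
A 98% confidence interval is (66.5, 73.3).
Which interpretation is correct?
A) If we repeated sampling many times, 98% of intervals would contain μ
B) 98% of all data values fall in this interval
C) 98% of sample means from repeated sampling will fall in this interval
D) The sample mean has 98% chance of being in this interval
A

A) Correct — this is the frequentist long-run coverage interpretation.
B) Wrong — a CI is about the parameter μ, not individual data values.
C) Wrong — coverage applies to intervals containing μ, not to future x̄ values.
D) Wrong — x̄ is observed and sits in the interval by construction.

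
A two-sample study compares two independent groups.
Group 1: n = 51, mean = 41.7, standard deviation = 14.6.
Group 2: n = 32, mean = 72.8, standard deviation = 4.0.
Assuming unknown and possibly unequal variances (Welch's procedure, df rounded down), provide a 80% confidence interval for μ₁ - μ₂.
(-33.90, -28.30)

Difference: x̄₁ - x̄₂ = -31.10
SE = √(s₁²/n₁ + s₂²/n₂) = √(14.6²/51 + 4.0²/32) = 2.1632
df = 61.26 → 61 (Welch–Satterthwaite, rounded down)
t* = 1.296

CI: -31.10 ± 1.296 · 2.1632 = -31.10 ± 2.80 = (-33.90, -28.30)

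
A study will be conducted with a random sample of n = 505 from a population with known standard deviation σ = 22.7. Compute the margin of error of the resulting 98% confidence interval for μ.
Margin of error = 2.35

Margin of error = z* · σ/√n
= 2.326 · 22.7/√505
= 2.326 · 22.7/22.4722
= 2.35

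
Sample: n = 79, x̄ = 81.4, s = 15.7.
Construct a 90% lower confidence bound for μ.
μ ≥ 79.12

Lower bound (one-sided):
t* = 1.292 (one-sided for 90%)
Lower bound = x̄ - t* · s/√n = 81.4 - 1.292 · 15.7/√79 = 79.12

We are 90% confident that μ ≥ 79.12.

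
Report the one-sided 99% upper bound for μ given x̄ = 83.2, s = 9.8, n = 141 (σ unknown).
μ ≤ 85.14

Upper bound (one-sided):
t* = 2.353 (one-sided for 99%)
Upper bound = x̄ + t* · s/√n = 83.2 + 2.353 · 9.8/√141 = 85.14

We are 99% confident that μ ≤ 85.14.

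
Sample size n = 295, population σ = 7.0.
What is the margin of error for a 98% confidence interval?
Margin of error = 0.95

Margin of error = z* · σ/√n
= 2.326 · 7.0/√295
= 2.326 · 7.0/17.1756
= 0.95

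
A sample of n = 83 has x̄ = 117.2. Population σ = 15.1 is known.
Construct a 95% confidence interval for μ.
(113.95, 120.45)

z-interval (σ known):
z* = 1.960 for 95% confidence

Margin of error = z* · σ/√n = 1.960 · 15.1/√83 = 3.25

CI: (117.2 - 3.25, 117.2 + 3.25) = (113.95, 120.45)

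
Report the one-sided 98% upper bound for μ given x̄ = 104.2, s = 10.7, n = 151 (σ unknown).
μ ≤ 106.00

Upper bound (one-sided):
t* = 2.072 (one-sided for 98%)
Upper bound = x̄ + t* · s/√n = 104.2 + 2.072 · 10.7/√151 = 106.00

We are 98% confident that μ ≤ 106.00.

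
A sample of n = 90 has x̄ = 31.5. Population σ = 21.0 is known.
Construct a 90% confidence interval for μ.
(27.86, 35.14)

z-interval (σ known):
z* = 1.645 for 90% confidence

Margin of error = z* · σ/√n = 1.645 · 21.0/√90 = 3.64

CI: (31.5 - 3.64, 31.5 + 3.64) = (27.86, 35.14)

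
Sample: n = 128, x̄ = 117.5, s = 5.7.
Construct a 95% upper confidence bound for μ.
μ ≤ 118.33

Upper bound (one-sided):
t* = 1.657 (one-sided for 95%)
Upper bound = x̄ + t* · s/√n = 117.5 + 1.657 · 5.7/√128 = 118.33

We are 95% confident that μ ≤ 118.33.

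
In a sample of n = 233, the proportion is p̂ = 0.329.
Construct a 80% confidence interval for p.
(0.290, 0.368)

Proportion CI:
SE = √(p̂(1-p̂)/n) = √(0.329 · 0.671 / 233) = 0.03078

z* = 1.282
Margin = z* · SE = 1.282 · 0.03078 = 0.0395

CI: 0.329 ± 0.0395 = (0.290, 0.368)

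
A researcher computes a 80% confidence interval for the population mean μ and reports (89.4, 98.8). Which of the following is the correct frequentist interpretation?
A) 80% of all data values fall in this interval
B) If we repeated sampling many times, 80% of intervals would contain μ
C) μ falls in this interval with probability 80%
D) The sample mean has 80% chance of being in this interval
B

A) Wrong — a CI is about the parameter μ, not individual data values.
B) Correct — this is the frequentist long-run coverage interpretation.
C) Wrong — μ is fixed; the randomness lives in the interval, not in μ.
D) Wrong — x̄ is observed and sits in the interval by construction.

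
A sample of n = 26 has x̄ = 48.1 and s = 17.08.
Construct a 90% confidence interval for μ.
(42.38, 53.82)

t-interval (σ unknown):
df = n - 1 = 25
t* = 1.708 for 90% confidence

Margin of error = t* · s/√n = 1.708 · 17.08/√26 = 5.72

CI: (42.38, 53.82)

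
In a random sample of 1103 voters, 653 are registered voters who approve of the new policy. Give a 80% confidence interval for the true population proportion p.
(0.573, 0.611)

Proportion CI:
p̂ = 653/1103 = 0.59202
SE = √(p̂(1-p̂)/n) = √(0.59202 · 0.40798 / 1103) = 0.01480

z* = 1.282
Margin = z* · SE = 1.282 · 0.01480 = 0.0190

CI: 0.59202 ± 0.0190 = (0.573, 0.611)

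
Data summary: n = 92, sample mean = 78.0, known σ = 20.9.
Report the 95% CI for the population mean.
(73.73, 82.27)

z-interval (σ known):
z* = 1.960 for 95% confidence

Margin of error = z* · σ/√n = 1.960 · 20.9/√92 = 4.27

CI: (78.0 - 4.27, 78.0 + 4.27) = (73.73, 82.27)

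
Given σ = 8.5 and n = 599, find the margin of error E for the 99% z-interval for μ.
Margin of error = 0.89

Margin of error = z* · σ/√n
= 2.576 · 8.5/√599
= 2.576 · 8.5/24.4745
= 0.89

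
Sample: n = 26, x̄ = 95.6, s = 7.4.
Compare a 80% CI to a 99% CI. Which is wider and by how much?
99% CI is wider by 4.27

df = 25
80% CI: t* = 1.316, (93.69, 97.51), width = 2 · t* · s/√n = 3.82
99% CI: t* = 2.787, (91.56, 99.64), width = 2 · t* · s/√n = 8.09

The 99% CI is wider by 8.09 - 3.82 = 4.27.
Higher confidence requires a wider interval.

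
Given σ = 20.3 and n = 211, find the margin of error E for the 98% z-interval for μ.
Margin of error = 3.25

Margin of error = z* · σ/√n
= 2.326 · 20.3/√211
= 2.326 · 20.3/14.5258
= 3.25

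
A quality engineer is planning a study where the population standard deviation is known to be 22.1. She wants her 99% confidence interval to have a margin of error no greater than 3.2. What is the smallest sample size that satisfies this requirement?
n ≥ 317

For margin E ≤ 3.2:
n ≥ (z* · σ / E)²
n ≥ (2.576 · 22.1 / 3.2)²
n ≥ 316.50

Minimum n = 317 (rounding up)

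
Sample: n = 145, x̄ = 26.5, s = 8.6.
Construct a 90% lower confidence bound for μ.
μ ≥ 25.58

Lower bound (one-sided):
t* = 1.287 (one-sided for 90%)
Lower bound = x̄ - t* · s/√n = 26.5 - 1.287 · 8.6/√145 = 25.58

We are 90% confident that μ ≥ 25.58.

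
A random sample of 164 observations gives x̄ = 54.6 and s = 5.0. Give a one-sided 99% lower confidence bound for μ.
μ ≥ 53.68

Lower bound (one-sided):
t* = 2.349 (one-sided for 99%)
Lower bound = x̄ - t* · s/√n = 54.6 - 2.349 · 5.0/√164 = 53.68

We are 99% confident that μ ≥ 53.68.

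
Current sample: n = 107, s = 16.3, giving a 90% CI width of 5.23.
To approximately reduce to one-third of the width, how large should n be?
n ≈ 963

CI width ∝ 1/√n
To reduce width by factor 3, need √n to grow by 3 → need 3² = 9 times as many samples.

Current: n = 107, width = 5.23
New: n = 963, width ≈ 1.73

Width reduced by factor of 5.23/1.73 = 3.02.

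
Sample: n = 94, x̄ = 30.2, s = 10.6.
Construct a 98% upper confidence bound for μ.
μ ≤ 32.48

Upper bound (one-sided):
t* = 2.083 (one-sided for 98%)
Upper bound = x̄ + t* · s/√n = 30.2 + 2.083 · 10.6/√94 = 32.48

We are 98% confident that μ ≤ 32.48.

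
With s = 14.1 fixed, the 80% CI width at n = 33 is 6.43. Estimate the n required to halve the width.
n ≈ 132

CI width ∝ 1/√n
To reduce width by factor 2, need √n to grow by 2 → need 2² = 4 times as many samples.

Current: n = 33, width = 6.43
New: n = 132, width ≈ 3.16

Width reduced by factor of 6.43/3.16 = 2.03.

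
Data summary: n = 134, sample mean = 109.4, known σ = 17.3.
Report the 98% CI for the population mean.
(105.92, 112.88)

z-interval (σ known):
z* = 2.326 for 98% confidence

Margin of error = z* · σ/√n = 2.326 · 17.3/√134 = 3.48

CI: (109.4 - 3.48, 109.4 + 3.48) = (105.92, 112.88)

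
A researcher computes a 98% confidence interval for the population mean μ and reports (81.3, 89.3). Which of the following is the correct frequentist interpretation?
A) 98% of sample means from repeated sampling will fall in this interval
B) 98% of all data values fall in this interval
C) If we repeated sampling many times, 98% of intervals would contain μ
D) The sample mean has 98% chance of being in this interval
C

A) Wrong — coverage applies to intervals containing μ, not to future x̄ values.
B) Wrong — a CI is about the parameter μ, not individual data values.
C) Correct — this is the frequentist long-run coverage interpretation.
D) Wrong — x̄ is observed and sits in the interval by construction.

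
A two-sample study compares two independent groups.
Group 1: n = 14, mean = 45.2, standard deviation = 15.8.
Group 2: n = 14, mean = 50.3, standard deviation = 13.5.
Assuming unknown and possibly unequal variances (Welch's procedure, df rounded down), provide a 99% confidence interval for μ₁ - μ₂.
(-20.58, 10.38)

Difference: x̄₁ - x̄₂ = -5.10
SE = √(s₁²/n₁ + s₂²/n₂) = √(15.8²/14 + 13.5²/14) = 5.5542
df = 25.38 → 25 (Welch–Satterthwaite, rounded down)
t* = 2.787

CI: -5.10 ± 2.787 · 5.5542 = -5.10 ± 15.48 = (-20.58, 10.38)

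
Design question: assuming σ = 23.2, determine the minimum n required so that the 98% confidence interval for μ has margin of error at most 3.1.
n ≥ 304

For margin E ≤ 3.1:
n ≥ (z* · σ / E)²
n ≥ (2.326 · 23.2 / 3.1)²
n ≥ 303.02

Minimum n = 304 (rounding up)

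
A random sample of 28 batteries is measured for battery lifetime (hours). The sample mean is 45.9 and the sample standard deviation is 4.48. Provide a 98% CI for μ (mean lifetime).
(43.81, 47.99)

t-interval (σ unknown):
df = n - 1 = 27
t* = 2.473 for 98% confidence

Margin of error = t* · s/√n = 2.473 · 4.48/√28 = 2.09

CI: (43.81, 47.99)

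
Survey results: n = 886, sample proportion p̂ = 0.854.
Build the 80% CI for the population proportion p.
(0.839, 0.869)

Proportion CI:
SE = √(p̂(1-p̂)/n) = √(0.854 · 0.146 / 886) = 0.01186

z* = 1.282
Margin = z* · SE = 1.282 · 0.01186 = 0.0152

CI: 0.854 ± 0.0152 = (0.839, 0.869)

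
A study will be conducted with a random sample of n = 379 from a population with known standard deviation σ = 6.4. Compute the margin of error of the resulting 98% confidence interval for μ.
Margin of error = 0.76

Margin of error = z* · σ/√n
= 2.326 · 6.4/√379
= 2.326 · 6.4/19.4679
= 0.76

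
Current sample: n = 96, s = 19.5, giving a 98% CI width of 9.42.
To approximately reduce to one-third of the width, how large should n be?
n ≈ 864

CI width ∝ 1/√n
To reduce width by factor 3, need √n to grow by 3 → need 3² = 9 times as many samples.

Current: n = 96, width = 9.42
New: n = 864, width ≈ 3.09

Width reduced by factor of 9.42/3.09 = 3.05.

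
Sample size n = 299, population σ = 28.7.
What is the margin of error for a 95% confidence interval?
Margin of error = 3.25

Margin of error = z* · σ/√n
= 1.960 · 28.7/√299
= 1.960 · 28.7/17.2916
= 3.25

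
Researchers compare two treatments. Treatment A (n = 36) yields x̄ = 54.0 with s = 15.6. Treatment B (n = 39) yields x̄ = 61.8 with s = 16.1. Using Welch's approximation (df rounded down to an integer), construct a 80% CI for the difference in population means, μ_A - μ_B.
(-12.53, -3.07)

Difference: x̄₁ - x̄₂ = -7.80
SE = √(s₁²/n₁ + s₂²/n₂) = √(15.6²/36 + 16.1²/39) = 3.6615
df = 72.82 → 72 (Welch–Satterthwaite, rounded down)
t* = 1.293

CI: -7.80 ± 1.293 · 3.6615 = -7.80 ± 4.73 = (-12.53, -3.07)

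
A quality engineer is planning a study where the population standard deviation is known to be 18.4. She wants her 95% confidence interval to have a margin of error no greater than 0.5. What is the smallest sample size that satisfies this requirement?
n ≥ 5203

For margin E ≤ 0.5:
n ≥ (z* · σ / E)²
n ≥ (1.960 · 18.4 / 0.5)²
n ≥ 5202.45

Minimum n = 5203 (rounding up)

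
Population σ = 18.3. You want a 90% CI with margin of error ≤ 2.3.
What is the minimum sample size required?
n ≥ 172

For margin E ≤ 2.3:
n ≥ (z* · σ / E)²
n ≥ (1.645 · 18.3 / 2.3)²
n ≥ 171.31

Minimum n = 172 (rounding up)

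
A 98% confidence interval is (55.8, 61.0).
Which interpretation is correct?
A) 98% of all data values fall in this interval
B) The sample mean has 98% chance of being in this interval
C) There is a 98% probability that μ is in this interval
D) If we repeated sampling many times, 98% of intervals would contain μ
D

A) Wrong — a CI is about the parameter μ, not individual data values.
B) Wrong — x̄ is observed and sits in the interval by construction.
C) Wrong — μ is fixed; the randomness lives in the interval, not in μ.
D) Correct — this is the frequentist long-run coverage interpretation.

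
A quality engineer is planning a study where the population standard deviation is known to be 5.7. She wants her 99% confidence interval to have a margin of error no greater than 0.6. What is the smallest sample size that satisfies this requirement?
n ≥ 599

For margin E ≤ 0.6:
n ≥ (z* · σ / E)²
n ≥ (2.576 · 5.7 / 0.6)²
n ≥ 598.88

Minimum n = 599 (rounding up)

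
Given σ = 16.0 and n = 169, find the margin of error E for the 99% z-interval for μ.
Margin of error = 3.17

Margin of error = z* · σ/√n
= 2.576 · 16.0/√169
= 2.576 · 16.0/13.0000
= 3.17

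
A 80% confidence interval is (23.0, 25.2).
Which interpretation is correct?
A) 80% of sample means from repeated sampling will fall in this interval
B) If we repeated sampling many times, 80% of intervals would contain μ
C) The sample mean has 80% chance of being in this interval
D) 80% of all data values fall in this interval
B

A) Wrong — coverage applies to intervals containing μ, not to future x̄ values.
B) Correct — this is the frequentist long-run coverage interpretation.
C) Wrong — x̄ is observed and sits in the interval by construction.
D) Wrong — a CI is about the parameter μ, not individual data values.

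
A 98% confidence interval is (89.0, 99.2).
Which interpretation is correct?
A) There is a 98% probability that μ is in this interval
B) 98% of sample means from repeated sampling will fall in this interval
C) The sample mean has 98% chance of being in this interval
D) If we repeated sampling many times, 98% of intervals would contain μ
D

A) Wrong — μ is fixed; the randomness lives in the interval, not in μ.
B) Wrong — coverage applies to intervals containing μ, not to future x̄ values.
C) Wrong — x̄ is observed and sits in the interval by construction.
D) Correct — this is the frequentist long-run coverage interpretation.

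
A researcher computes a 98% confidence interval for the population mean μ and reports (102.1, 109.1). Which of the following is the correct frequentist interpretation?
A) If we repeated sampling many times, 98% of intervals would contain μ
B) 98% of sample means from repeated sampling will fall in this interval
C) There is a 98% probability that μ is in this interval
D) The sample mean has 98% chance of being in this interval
A

A) Correct — this is the frequentist long-run coverage interpretation.
B) Wrong — coverage applies to intervals containing μ, not to future x̄ values.
C) Wrong — μ is fixed; the randomness lives in the interval, not in μ.
D) Wrong — x̄ is observed and sits in the interval by construction.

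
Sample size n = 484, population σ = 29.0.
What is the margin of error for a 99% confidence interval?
Margin of error = 3.40

Margin of error = z* · σ/√n
= 2.576 · 29.0/√484
= 2.576 · 29.0/22.0000
= 3.40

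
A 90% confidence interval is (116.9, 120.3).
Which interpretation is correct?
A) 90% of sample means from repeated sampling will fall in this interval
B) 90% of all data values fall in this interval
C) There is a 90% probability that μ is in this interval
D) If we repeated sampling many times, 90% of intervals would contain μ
D

A) Wrong — coverage applies to intervals containing μ, not to future x̄ values.
B) Wrong — a CI is about the parameter μ, not individual data values.
C) Wrong — μ is fixed; the randomness lives in the interval, not in μ.
D) Correct — this is the frequentist long-run coverage interpretation.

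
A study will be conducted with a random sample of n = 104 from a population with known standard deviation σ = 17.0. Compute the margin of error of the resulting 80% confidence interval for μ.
Margin of error = 2.14

Margin of error = z* · σ/√n
= 1.282 · 17.0/√104
= 1.282 · 17.0/10.1980
= 2.14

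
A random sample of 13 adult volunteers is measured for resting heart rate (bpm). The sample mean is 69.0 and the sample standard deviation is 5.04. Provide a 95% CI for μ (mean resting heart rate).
(65.95, 72.05)

t-interval (σ unknown):
df = n - 1 = 12
t* = 2.179 for 95% confidence

Margin of error = t* · s/√n = 2.179 · 5.04/√13 = 3.05

CI: (65.95, 72.05)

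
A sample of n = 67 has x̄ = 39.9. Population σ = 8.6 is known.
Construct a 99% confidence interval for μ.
(37.19, 42.61)

z-interval (σ known):
z* = 2.576 for 99% confidence

Margin of error = z* · σ/√n = 2.576 · 8.6/√67 = 2.71

CI: (39.9 - 2.71, 39.9 + 2.71) = (37.19, 42.61)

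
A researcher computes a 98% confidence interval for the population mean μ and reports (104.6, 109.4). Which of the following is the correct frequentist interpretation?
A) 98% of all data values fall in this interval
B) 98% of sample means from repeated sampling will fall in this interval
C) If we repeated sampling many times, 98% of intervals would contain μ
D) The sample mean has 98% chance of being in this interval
C

A) Wrong — a CI is about the parameter μ, not individual data values.
B) Wrong — coverage applies to intervals containing μ, not to future x̄ values.
C) Correct — this is the frequentist long-run coverage interpretation.
D) Wrong — x̄ is observed and sits in the interval by construction.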